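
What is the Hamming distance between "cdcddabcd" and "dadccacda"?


Comparing "cdcddabcd" and "dadccacda" position by position:
  Position 0: 'c' vs 'd' => differ
  Position 1: 'd' vs 'a' => differ
  Position 2: 'c' vs 'd' => differ
  Position 3: 'd' vs 'c' => differ
  Position 4: 'd' vs 'c' => differ
  Position 5: 'a' vs 'a' => same
  Position 6: 'b' vs 'c' => differ
  Position 7: 'c' vs 'd' => differ
  Position 8: 'd' vs 'a' => differ
Total differences (Hamming distance): 8

8


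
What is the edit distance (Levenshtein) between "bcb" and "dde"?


Computing edit distance: "bcb" -> "dde"
DP table:
           d    d    e
      0    1    2    3
  b   1    1    2    3
  c   2    2    2    3
  b   3    3    3    3
Edit distance = dp[3][3] = 3

3


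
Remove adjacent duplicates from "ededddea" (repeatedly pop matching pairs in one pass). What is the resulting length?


Input: ededddea
Stack-based adjacent duplicate removal:
  Read 'e': push. Stack: e
  Read 'd': push. Stack: ed
  Read 'e': push. Stack: ede
  Read 'd': push. Stack: eded
  Read 'd': matches stack top 'd' => pop. Stack: ede
  Read 'd': push. Stack: eded
  Read 'e': push. Stack: edede
  Read 'a': push. Stack: ededea
Final stack: "ededea" (length 6)

6


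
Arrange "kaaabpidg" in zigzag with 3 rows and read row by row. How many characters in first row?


Zigzag "kaaabpidg" into 3 rows:
Placing characters:
  'k' => row 0
  'a' => row 1
  'a' => row 2
  'a' => row 1
  'b' => row 0
  'p' => row 1
  'i' => row 2
  'd' => row 1
  'g' => row 0
Rows:
  Row 0: "kbg"
  Row 1: "aapd"
  Row 2: "ai"
First row length: 3

3


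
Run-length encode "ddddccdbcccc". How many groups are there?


Input: ddddccdbcccc
Scanning for consecutive runs:
  Group 1: 'd' x 4 (positions 0-3)
  Group 2: 'c' x 2 (positions 4-5)
  Group 3: 'd' x 1 (positions 6-6)
  Group 4: 'b' x 1 (positions 7-7)
  Group 5: 'c' x 4 (positions 8-11)
Total groups: 5

5


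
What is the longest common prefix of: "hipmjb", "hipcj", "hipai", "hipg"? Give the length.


Words: hipmjb, hipcj, hipai, hipg
  Position 0: all 'h' => match
  Position 1: all 'i' => match
  Position 2: all 'p' => match
  Position 3: ('m', 'c', 'a', 'g') => mismatch, stop
LCP = "hip" (length 3)

3


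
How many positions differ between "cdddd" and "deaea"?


Comparing "cdddd" and "deaea" position by position:
  Position 0: 'c' vs 'd' => DIFFER
  Position 1: 'd' vs 'e' => DIFFER
  Position 2: 'd' vs 'a' => DIFFER
  Position 3: 'd' vs 'e' => DIFFER
  Position 4: 'd' vs 'a' => DIFFER
Positions that differ: 5

5


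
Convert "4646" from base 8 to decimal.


Input: "4646" in base 8
Positional expansion:
  Digit '4' (value 4) x 8^3 = 2048
  Digit '6' (value 6) x 8^2 = 384
  Digit '4' (value 4) x 8^1 = 32
  Digit '6' (value 6) x 8^0 = 6
Sum = 2470

2470


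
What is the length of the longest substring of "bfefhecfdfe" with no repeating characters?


Input: "bfefhecfdfe"
Sliding window (track last position of each char):
  Position 0 ('b'): window [0,0] length 1 -- new best
  Position 1 ('f'): window [0,1] length 2 -- new best
  Position 2 ('e'): window [0,2] length 3 -- new best
  Position 3 ('f'): repeat (last at 1), move window start to 2
  Position 3 ('f'): window [2,3] length 2
  Position 4 ('h'): window [2,4] length 3
  Position 5 ('e'): repeat (last at 2), move window start to 3
  Position 5 ('e'): window [3,5] length 3
  Position 6 ('c'): window [3,6] length 4 -- new best
  Position 7 ('f'): repeat (last at 3), move window start to 4
  Position 7 ('f'): window [4,7] length 4
  Position 8 ('d'): window [4,8] length 5 -- new best
  Position 9 ('f'): repeat (last at 7), move window start to 8
  Position 9 ('f'): window [8,9] length 2
  Position 10 ('e'): window [8,10] length 3
Longest substring with no repeats: "hecfd" with length 5

5


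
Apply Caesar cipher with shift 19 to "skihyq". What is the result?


Caesar cipher: shift "skihyq" by 19
  's' (pos 18) + 19 = pos 11 = 'l'
  'k' (pos 10) + 19 = pos 3 = 'd'
  'i' (pos 8) + 19 = pos 1 = 'b'
  'h' (pos 7) + 19 = pos 0 = 'a'
  'y' (pos 24) + 19 = pos 17 = 'r'
  'q' (pos 16) + 19 = pos 9 = 'j'
Result: ldbarj

ldbarj


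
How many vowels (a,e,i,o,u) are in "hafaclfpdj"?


Input: hafaclfpdj
Checking each character:
  'h' at position 0: consonant
  'a' at position 1: vowel (running total: 1)
  'f' at position 2: consonant
  'a' at position 3: vowel (running total: 2)
  'c' at position 4: consonant
  'l' at position 5: consonant
  'f' at position 6: consonant
  'p' at position 7: consonant
  'd' at position 8: consonant
  'j' at position 9: consonant
Total vowels: 2

2


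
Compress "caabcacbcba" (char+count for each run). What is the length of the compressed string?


Input: caabcacbcba
Runs:
  'c' x 1 => "c1"
  'a' x 2 => "a2"
  'b' x 1 => "b1"
  'c' x 1 => "c1"
  'a' x 1 => "a1"
  'c' x 1 => "c1"
  'b' x 1 => "b1"
  'c' x 1 => "c1"
  'b' x 1 => "b1"
  'a' x 1 => "a1"
Compressed: "c1a2b1c1a1c1b1c1b1a1"
Compressed length: 20

20


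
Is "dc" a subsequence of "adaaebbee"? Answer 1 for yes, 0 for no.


Check if "dc" is a subsequence of "adaaebbee"
Greedy scan:
  Position 0 ('a'): no match needed
  Position 1 ('d'): matches sub[0] = 'd'
  Position 2 ('a'): no match needed
  Position 3 ('a'): no match needed
  Position 4 ('e'): no match needed
  Position 5 ('b'): no match needed
  Position 6 ('b'): no match needed
  Position 7 ('e'): no match needed
  Position 8 ('e'): no match needed
Only matched 1/2 characters => not a subsequence

0


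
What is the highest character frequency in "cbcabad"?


Input: cbcabad
Character counts:
  'a': 2
  'b': 2
  'c': 2
  'd': 1
Maximum frequency: 2

2


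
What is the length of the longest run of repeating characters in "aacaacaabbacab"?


Input: "aacaacaabbacab"
Scanning for longest run:
  Position 1 ('a'): continues run of 'a', length=2
  Position 2 ('c'): new char, reset run to 1
  Position 3 ('a'): new char, reset run to 1
  Position 4 ('a'): continues run of 'a', length=2
  Position 5 ('c'): new char, reset run to 1
  Position 6 ('a'): new char, reset run to 1
  Position 7 ('a'): continues run of 'a', length=2
  Position 8 ('b'): new char, reset run to 1
  Position 9 ('b'): continues run of 'b', length=2
  Position 10 ('a'): new char, reset run to 1
  Position 11 ('c'): new char, reset run to 1
  Position 12 ('a'): new char, reset run to 1
  Position 13 ('b'): new char, reset run to 1
Longest run: 'a' with length 2

2


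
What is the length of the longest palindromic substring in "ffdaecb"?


Input: "ffdaecb"
Checking substrings for palindromes:
  [0:2] "ff" (len 2) => palindrome
Longest palindromic substring: "ff" with length 2

2


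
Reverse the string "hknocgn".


Input: hknocgn
Reading characters right to left:
  Position 6: 'n'
  Position 5: 'g'
  Position 4: 'c'
  Position 3: 'o'
  Position 2: 'n'
  Position 1: 'k'
  Position 0: 'h'
Reversed: ngconkh

ngconkh


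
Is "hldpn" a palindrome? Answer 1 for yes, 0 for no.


Input: hldpn
Reversed: npdlh
  Compare pos 0 ('h') with pos 4 ('n'): MISMATCH
  Compare pos 1 ('l') with pos 3 ('p'): MISMATCH
Result: not a palindrome

0


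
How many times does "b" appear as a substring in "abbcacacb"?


Searching for "b" in "abbcacacb"
Scanning each position:
  Position 0: "a" => no
  Position 1: "b" => MATCH
  Position 2: "b" => MATCH
  Position 3: "c" => no
  Position 4: "a" => no
  Position 5: "c" => no
  Position 6: "a" => no
  Position 7: "c" => no
  Position 8: "b" => MATCH
Total occurrences: 3

3


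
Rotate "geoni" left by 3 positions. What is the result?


Input: "geoni", rotate left by 3
First 3 characters: "geo"
Remaining characters: "ni"
Concatenate remaining + first: "ni" + "geo" = "nigeo"

nigeo


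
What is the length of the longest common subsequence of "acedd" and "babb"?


LCS of "acedd" and "babb"
DP table:
           b    a    b    b
      0    0    0    0    0
  a   0    0    1    1    1
  c   0    0    1    1    1
  e   0    0    1    1    1
  d   0    0    1    1    1
  d   0    0    1    1    1
LCS length = dp[5][4] = 1

1


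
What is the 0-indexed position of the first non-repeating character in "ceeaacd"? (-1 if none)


Input: ceeaacd
Character frequencies:
  'a': 2
  'c': 2
  'd': 1
  'e': 2
Scanning left to right for freq == 1:
  Position 0 ('c'): freq=2, skip
  Position 1 ('e'): freq=2, skip
  Position 2 ('e'): freq=2, skip
  Position 3 ('a'): freq=2, skip
  Position 4 ('a'): freq=2, skip
  Position 5 ('c'): freq=2, skip
  Position 6 ('d'): unique! => answer = 6

6


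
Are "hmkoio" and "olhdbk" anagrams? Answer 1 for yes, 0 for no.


Strings: "hmkoio", "olhdbk"
Sorted first:  hikmoo
Sorted second: bdhklo
Differ at position 0: 'h' vs 'b' => not anagrams

0


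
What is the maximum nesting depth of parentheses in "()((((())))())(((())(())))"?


Input: "()((((())))())(((())(())))"
Tracking depth:
  Position 0 '(': depth becomes 1
  Position 1 ')': depth becomes 0
  Position 2 '(': depth becomes 1
  Position 3 '(': depth becomes 2
  Position 4 '(': depth becomes 3
  Position 5 '(': depth becomes 4
  Position 6 '(': depth becomes 5
  Position 7 ')': depth becomes 4
  Position 8 ')': depth becomes 3
  Position 9 ')': depth becomes 2
  Position 10 ')': depth becomes 1
  Position 11 '(': depth becomes 2
  Position 12 ')': depth becomes 1
  Position 13 ')': depth becomes 0
  Position 14 '(': depth becomes 1
  Position 15 '(': depth becomes 2
  Position 16 '(': depth becomes 3
  Position 17 '(': depth becomes 4
  Position 18 ')': depth becomes 3
  Position 19 ')': depth becomes 2
  Position 20 '(': depth becomes 3
  Position 21 '(': depth becomes 4
  Position 22 ')': depth becomes 3
  Position 23 ')': depth becomes 2
  Position 24 ')': depth becomes 1
  Position 25 ')': depth becomes 0
Maximum depth reached: 5

5


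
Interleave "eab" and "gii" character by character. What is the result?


Interleaving "eab" and "gii":
  Position 0: 'e' from first, 'g' from second => "eg"
  Position 1: 'a' from first, 'i' from second => "ai"
  Position 2: 'b' from first, 'i' from second => "bi"
Result: egaibi

egaibi


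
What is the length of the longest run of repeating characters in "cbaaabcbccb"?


Input: "cbaaabcbccb"
Scanning for longest run:
  Position 1 ('b'): new char, reset run to 1
  Position 2 ('a'): new char, reset run to 1
  Position 3 ('a'): continues run of 'a', length=2
  Position 4 ('a'): continues run of 'a', length=3
  Position 5 ('b'): new char, reset run to 1
  Position 6 ('c'): new char, reset run to 1
  Position 7 ('b'): new char, reset run to 1
  Position 8 ('c'): new char, reset run to 1
  Position 9 ('c'): continues run of 'c', length=2
  Position 10 ('b'): new char, reset run to 1
Longest run: 'a' with length 3

3


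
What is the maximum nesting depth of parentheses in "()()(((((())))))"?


Input: "()()(((((())))))"
Tracking depth:
  Position 0 '(': depth becomes 1
  Position 1 ')': depth becomes 0
  Position 2 '(': depth becomes 1
  Position 3 ')': depth becomes 0
  Position 4 '(': depth becomes 1
  Position 5 '(': depth becomes 2
  Position 6 '(': depth becomes 3
  Position 7 '(': depth becomes 4
  Position 8 '(': depth becomes 5
  Position 9 '(': depth becomes 6
  Position 10 ')': depth becomes 5
  Position 11 ')': depth becomes 4
  Position 12 ')': depth becomes 3
  Position 13 ')': depth becomes 2
  Position 14 ')': depth becomes 1
  Position 15 ')': depth becomes 0
Maximum depth reached: 6

6


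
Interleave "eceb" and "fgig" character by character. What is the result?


Interleaving "eceb" and "fgig":
  Position 0: 'e' from first, 'f' from second => "ef"
  Position 1: 'c' from first, 'g' from second => "cg"
  Position 2: 'e' from first, 'i' from second => "ei"
  Position 3: 'b' from first, 'g' from second => "bg"
Result: efcgeibg

efcgeibg


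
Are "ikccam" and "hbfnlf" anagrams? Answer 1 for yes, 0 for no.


Strings: "ikccam", "hbfnlf"
Sorted first:  accikm
Sorted second: bffhln
Differ at position 0: 'a' vs 'b' => not anagrams

0


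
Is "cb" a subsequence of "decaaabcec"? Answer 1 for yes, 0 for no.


Check if "cb" is a subsequence of "decaaabcec"
Greedy scan:
  Position 0 ('d'): no match needed
  Position 1 ('e'): no match needed
  Position 2 ('c'): matches sub[0] = 'c'
  Position 3 ('a'): no match needed
  Position 4 ('a'): no match needed
  Position 5 ('a'): no match needed
  Position 6 ('b'): matches sub[1] = 'b'
  Position 7 ('c'): no match needed
  Position 8 ('e'): no match needed
  Position 9 ('c'): no match needed
All 2 characters matched => is a subsequence

1


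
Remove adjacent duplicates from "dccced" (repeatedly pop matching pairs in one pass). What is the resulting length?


Input: dccced
Stack-based adjacent duplicate removal:
  Read 'd': push. Stack: d
  Read 'c': push. Stack: dc
  Read 'c': matches stack top 'c' => pop. Stack: d
  Read 'c': push. Stack: dc
  Read 'e': push. Stack: dce
  Read 'd': push. Stack: dced
Final stack: "dced" (length 4)

4


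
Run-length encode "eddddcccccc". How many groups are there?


Input: eddddcccccc
Scanning for consecutive runs:
  Group 1: 'e' x 1 (positions 0-0)
  Group 2: 'd' x 4 (positions 1-4)
  Group 3: 'c' x 6 (positions 5-10)
Total groups: 3

3


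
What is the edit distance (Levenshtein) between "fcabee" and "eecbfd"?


Computing edit distance: "fcabee" -> "eecbfd"
DP table:
           e    e    c    b    f    d
      0    1    2    3    4    5    6
  f   1    1    2    3    4    4    5
  c   2    2    2    2    3    4    5
  a   3    3    3    3    3    4    5
  b   4    4    4    4    3    4    5
  e   5    4    4    5    4    4    5
  e   6    5    4    5    5    5    5
Edit distance = dp[6][6] = 5

5


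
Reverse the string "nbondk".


Input: nbondk
Reading characters right to left:
  Position 5: 'k'
  Position 4: 'd'
  Position 3: 'n'
  Position 2: 'o'
  Position 1: 'b'
  Position 0: 'n'
Reversed: kdnobn

kdnobn


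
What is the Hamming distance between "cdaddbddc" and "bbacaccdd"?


Comparing "cdaddbddc" and "bbacaccdd" position by position:
  Position 0: 'c' vs 'b' => differ
  Position 1: 'd' vs 'b' => differ
  Position 2: 'a' vs 'a' => same
  Position 3: 'd' vs 'c' => differ
  Position 4: 'd' vs 'a' => differ
  Position 5: 'b' vs 'c' => differ
  Position 6: 'd' vs 'c' => differ
  Position 7: 'd' vs 'd' => same
  Position 8: 'c' vs 'd' => differ
Total differences (Hamming distance): 7

7


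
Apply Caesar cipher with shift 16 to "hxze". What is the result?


Caesar cipher: shift "hxze" by 16
  'h' (pos 7) + 16 = pos 23 = 'x'
  'x' (pos 23) + 16 = pos 13 = 'n'
  'z' (pos 25) + 16 = pos 15 = 'p'
  'e' (pos 4) + 16 = pos 20 = 'u'
Result: xnpu

xnpu


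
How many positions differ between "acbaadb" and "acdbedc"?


Comparing "acbaadb" and "acdbedc" position by position:
  Position 0: 'a' vs 'a' => same
  Position 1: 'c' vs 'c' => same
  Position 2: 'b' vs 'd' => DIFFER
  Position 3: 'a' vs 'b' => DIFFER
  Position 4: 'a' vs 'e' => DIFFER
  Position 5: 'd' vs 'd' => same
  Position 6: 'b' vs 'c' => DIFFER
Positions that differ: 4

4


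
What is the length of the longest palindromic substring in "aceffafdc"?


Input: "aceffafdc"
Checking substrings for palindromes:
  [4:7] "faf" (len 3) => palindrome
  [3:5] "ff" (len 2) => palindrome
Longest palindromic substring: "faf" with length 3

3


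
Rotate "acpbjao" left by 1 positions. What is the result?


Input: "acpbjao", rotate left by 1
First 1 characters: "a"
Remaining characters: "cpbjao"
Concatenate remaining + first: "cpbjao" + "a" = "cpbjaoa"

cpbjaoa


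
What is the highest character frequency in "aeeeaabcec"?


Input: aeeeaabcec
Character counts:
  'a': 3
  'b': 1
  'c': 2
  'e': 4
Maximum frequency: 4

4


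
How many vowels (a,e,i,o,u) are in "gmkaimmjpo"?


Input: gmkaimmjpo
Checking each character:
  'g' at position 0: consonant
  'm' at position 1: consonant
  'k' at position 2: consonant
  'a' at position 3: vowel (running total: 1)
  'i' at position 4: vowel (running total: 2)
  'm' at position 5: consonant
  'm' at position 6: consonant
  'j' at position 7: consonant
  'p' at position 8: consonant
  'o' at position 9: vowel (running total: 3)
Total vowels: 3

3


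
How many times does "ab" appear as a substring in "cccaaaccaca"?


Searching for "ab" in "cccaaaccaca"
Scanning each position:
  Position 0: "cc" => no
  Position 1: "cc" => no
  Position 2: "ca" => no
  Position 3: "aa" => no
  Position 4: "aa" => no
  Position 5: "ac" => no
  Position 6: "cc" => no
  Position 7: "ca" => no
  Position 8: "ac" => no
  Position 9: "ca" => no
Total occurrences: 0

0


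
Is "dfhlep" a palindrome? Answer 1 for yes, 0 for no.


Input: dfhlep
Reversed: pelhfd
  Compare pos 0 ('d') with pos 5 ('p'): MISMATCH
  Compare pos 1 ('f') with pos 4 ('e'): MISMATCH
  Compare pos 2 ('h') with pos 3 ('l'): MISMATCH
Result: not a palindrome

0


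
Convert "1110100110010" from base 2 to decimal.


Input: "1110100110010" in base 2
Positional expansion:
  Digit '1' (value 1) x 2^12 = 4096
  Digit '1' (value 1) x 2^11 = 2048
  Digit '1' (value 1) x 2^10 = 1024
  Digit '0' (value 0) x 2^9 = 0
  Digit '1' (value 1) x 2^8 = 256
  Digit '0' (value 0) x 2^7 = 0
  Digit '0' (value 0) x 2^6 = 0
  Digit '1' (value 1) x 2^5 = 32
  Digit '1' (value 1) x 2^4 = 16
  Digit '0' (value 0) x 2^3 = 0
  Digit '0' (value 0) x 2^2 = 0
  Digit '1' (value 1) x 2^1 = 2
  Digit '0' (value 0) x 2^0 = 0
Sum = 7474

7474


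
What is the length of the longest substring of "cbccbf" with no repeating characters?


Input: "cbccbf"
Sliding window (track last position of each char):
  Position 0 ('c'): window [0,0] length 1 -- new best
  Position 1 ('b'): window [0,1] length 2 -- new best
  Position 2 ('c'): repeat (last at 0), move window start to 1
  Position 2 ('c'): window [1,2] length 2
  Position 3 ('c'): repeat (last at 2), move window start to 3
  Position 3 ('c'): window [3,3] length 1
  Position 4 ('b'): window [3,4] length 2
  Position 5 ('f'): window [3,5] length 3 -- new best
Longest substring with no repeats: "cbf" with length 3

3


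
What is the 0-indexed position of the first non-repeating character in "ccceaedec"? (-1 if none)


Input: ccceaedec
Character frequencies:
  'a': 1
  'c': 4
  'd': 1
  'e': 3
Scanning left to right for freq == 1:
  Position 0 ('c'): freq=4, skip
  Position 1 ('c'): freq=4, skip
  Position 2 ('c'): freq=4, skip
  Position 3 ('e'): freq=3, skip
  Position 4 ('a'): unique! => answer = 4

4


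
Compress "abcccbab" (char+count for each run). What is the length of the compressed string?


Input: abcccbab
Runs:
  'a' x 1 => "a1"
  'b' x 1 => "b1"
  'c' x 3 => "c3"
  'b' x 1 => "b1"
  'a' x 1 => "a1"
  'b' x 1 => "b1"
Compressed: "a1b1c3b1a1b1"
Compressed length: 12

12


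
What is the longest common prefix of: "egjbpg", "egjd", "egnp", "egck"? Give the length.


Words: egjbpg, egjd, egnp, egck
  Position 0: all 'e' => match
  Position 1: all 'g' => match
  Position 2: ('j', 'j', 'n', 'c') => mismatch, stop
LCP = "eg" (length 2)

2


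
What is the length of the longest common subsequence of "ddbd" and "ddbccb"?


LCS of "ddbd" and "ddbccb"
DP table:
           d    d    b    c    c    b
      0    0    0    0    0    0    0
  d   0    1    1    1    1    1    1
  d   0    1    2    2    2    2    2
  b   0    1    2    3    3    3    3
  d   0    1    2    3    3    3    3
LCS length = dp[4][6] = 3

3


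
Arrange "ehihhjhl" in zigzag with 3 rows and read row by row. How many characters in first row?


Zigzag "ehihhjhl" into 3 rows:
Placing characters:
  'e' => row 0
  'h' => row 1
  'i' => row 2
  'h' => row 1
  'h' => row 0
  'j' => row 1
  'h' => row 2
  'l' => row 1
Rows:
  Row 0: "eh"
  Row 1: "hhjl"
  Row 2: "ih"
First row length: 2

2


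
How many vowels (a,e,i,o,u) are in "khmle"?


Input: khmle
Checking each character:
  'k' at position 0: consonant
  'h' at position 1: consonant
  'm' at position 2: consonant
  'l' at position 3: consonant
  'e' at position 4: vowel (running total: 1)
Total vowels: 1

1


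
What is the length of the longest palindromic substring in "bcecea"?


Input: "bcecea"
Checking substrings for palindromes:
  [1:4] "cec" (len 3) => palindrome
  [2:5] "ece" (len 3) => palindrome
Longest palindromic substring: "cec" with length 3

3


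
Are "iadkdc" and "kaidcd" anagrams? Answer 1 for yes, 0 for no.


Strings: "iadkdc", "kaidcd"
Sorted first:  acddik
Sorted second: acddik
Sorted forms match => anagrams

1


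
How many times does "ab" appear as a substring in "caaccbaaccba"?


Searching for "ab" in "caaccbaaccba"
Scanning each position:
  Position 0: "ca" => no
  Position 1: "aa" => no
  Position 2: "ac" => no
  Position 3: "cc" => no
  Position 4: "cb" => no
  Position 5: "ba" => no
  Position 6: "aa" => no
  Position 7: "ac" => no
  Position 8: "cc" => no
  Position 9: "cb" => no
  Position 10: "ba" => no
Total occurrences: 0

0


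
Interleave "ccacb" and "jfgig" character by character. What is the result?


Interleaving "ccacb" and "jfgig":
  Position 0: 'c' from first, 'j' from second => "cj"
  Position 1: 'c' from first, 'f' from second => "cf"
  Position 2: 'a' from first, 'g' from second => "ag"
  Position 3: 'c' from first, 'i' from second => "ci"
  Position 4: 'b' from first, 'g' from second => "bg"
Result: cjcfagcibg

cjcfagcibg


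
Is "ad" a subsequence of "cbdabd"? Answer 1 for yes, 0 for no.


Check if "ad" is a subsequence of "cbdabd"
Greedy scan:
  Position 0 ('c'): no match needed
  Position 1 ('b'): no match needed
  Position 2 ('d'): no match needed
  Position 3 ('a'): matches sub[0] = 'a'
  Position 4 ('b'): no match needed
  Position 5 ('d'): matches sub[1] = 'd'
All 2 characters matched => is a subsequence

1


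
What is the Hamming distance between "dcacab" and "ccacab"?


Comparing "dcacab" and "ccacab" position by position:
  Position 0: 'd' vs 'c' => differ
  Position 1: 'c' vs 'c' => same
  Position 2: 'a' vs 'a' => same
  Position 3: 'c' vs 'c' => same
  Position 4: 'a' vs 'a' => same
  Position 5: 'b' vs 'b' => same
Total differences (Hamming distance): 1

1


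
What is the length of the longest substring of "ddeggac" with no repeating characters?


Input: "ddeggac"
Sliding window (track last position of each char):
  Position 0 ('d'): window [0,0] length 1 -- new best
  Position 1 ('d'): repeat (last at 0), move window start to 1
  Position 1 ('d'): window [1,1] length 1
  Position 2 ('e'): window [1,2] length 2 -- new best
  Position 3 ('g'): window [1,3] length 3 -- new best
  Position 4 ('g'): repeat (last at 3), move window start to 4
  Position 4 ('g'): window [4,4] length 1
  Position 5 ('a'): window [4,5] length 2
  Position 6 ('c'): window [4,6] length 3
Longest substring with no repeats: "deg" with length 3

3


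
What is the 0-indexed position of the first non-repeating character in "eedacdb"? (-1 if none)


Input: eedacdb
Character frequencies:
  'a': 1
  'b': 1
  'c': 1
  'd': 2
  'e': 2
Scanning left to right for freq == 1:
  Position 0 ('e'): freq=2, skip
  Position 1 ('e'): freq=2, skip
  Position 2 ('d'): freq=2, skip
  Position 3 ('a'): unique! => answer = 3

3


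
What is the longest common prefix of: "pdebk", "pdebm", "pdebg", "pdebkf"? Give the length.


Words: pdebk, pdebm, pdebg, pdebkf
  Position 0: all 'p' => match
  Position 1: all 'd' => match
  Position 2: all 'e' => match
  Position 3: all 'b' => match
  Position 4: ('k', 'm', 'g', 'k') => mismatch, stop
LCP = "pdeb" (length 4)

4


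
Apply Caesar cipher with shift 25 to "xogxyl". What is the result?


Caesar cipher: shift "xogxyl" by 25
  'x' (pos 23) + 25 = pos 22 = 'w'
  'o' (pos 14) + 25 = pos 13 = 'n'
  'g' (pos 6) + 25 = pos 5 = 'f'
  'x' (pos 23) + 25 = pos 22 = 'w'
  'y' (pos 24) + 25 = pos 23 = 'x'
  'l' (pos 11) + 25 = pos 10 = 'k'
Result: wnfwxk

wnfwxk


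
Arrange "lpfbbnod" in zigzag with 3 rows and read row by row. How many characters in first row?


Zigzag "lpfbbnod" into 3 rows:
Placing characters:
  'l' => row 0
  'p' => row 1
  'f' => row 2
  'b' => row 1
  'b' => row 0
  'n' => row 1
  'o' => row 2
  'd' => row 1
Rows:
  Row 0: "lb"
  Row 1: "pbnd"
  Row 2: "fo"
First row length: 2

2


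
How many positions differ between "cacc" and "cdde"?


Comparing "cacc" and "cdde" position by position:
  Position 0: 'c' vs 'c' => same
  Position 1: 'a' vs 'd' => DIFFER
  Position 2: 'c' vs 'd' => DIFFER
  Position 3: 'c' vs 'e' => DIFFER
Positions that differ: 3

3


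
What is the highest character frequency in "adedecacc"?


Input: adedecacc
Character counts:
  'a': 2
  'c': 3
  'd': 2
  'e': 2
Maximum frequency: 3

3


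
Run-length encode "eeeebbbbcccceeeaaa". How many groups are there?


Input: eeeebbbbcccceeeaaa
Scanning for consecutive runs:
  Group 1: 'e' x 4 (positions 0-3)
  Group 2: 'b' x 4 (positions 4-7)
  Group 3: 'c' x 4 (positions 8-11)
  Group 4: 'e' x 3 (positions 12-14)
  Group 5: 'a' x 3 (positions 15-17)
Total groups: 5

5


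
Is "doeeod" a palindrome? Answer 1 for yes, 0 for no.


Input: doeeod
Reversed: doeeod
  Compare pos 0 ('d') with pos 5 ('d'): match
  Compare pos 1 ('o') with pos 4 ('o'): match
  Compare pos 2 ('e') with pos 3 ('e'): match
Result: palindrome

1


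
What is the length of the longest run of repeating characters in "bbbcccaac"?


Input: "bbbcccaac"
Scanning for longest run:
  Position 1 ('b'): continues run of 'b', length=2
  Position 2 ('b'): continues run of 'b', length=3
  Position 3 ('c'): new char, reset run to 1
  Position 4 ('c'): continues run of 'c', length=2
  Position 5 ('c'): continues run of 'c', length=3
  Position 6 ('a'): new char, reset run to 1
  Position 7 ('a'): continues run of 'a', length=2
  Position 8 ('c'): new char, reset run to 1
Longest run: 'b' with length 3

3


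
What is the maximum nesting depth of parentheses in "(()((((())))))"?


Input: "(()((((())))))"
Tracking depth:
  Position 0 '(': depth becomes 1
  Position 1 '(': depth becomes 2
  Position 2 ')': depth becomes 1
  Position 3 '(': depth becomes 2
  Position 4 '(': depth becomes 3
  Position 5 '(': depth becomes 4
  Position 6 '(': depth becomes 5
  Position 7 '(': depth becomes 6
  Position 8 ')': depth becomes 5
  Position 9 ')': depth becomes 4
  Position 10 ')': depth becomes 3
  Position 11 ')': depth becomes 2
  Position 12 ')': depth becomes 1
  Position 13 ')': depth becomes 0
Maximum depth reached: 6

6


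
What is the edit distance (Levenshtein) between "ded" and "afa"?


Computing edit distance: "ded" -> "afa"
DP table:
           a    f    a
      0    1    2    3
  d   1    1    2    3
  e   2    2    2    3
  d   3    3    3    3
Edit distance = dp[3][3] = 3

3


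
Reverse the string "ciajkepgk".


Input: ciajkepgk
Reading characters right to left:
  Position 8: 'k'
  Position 7: 'g'
  Position 6: 'p'
  Position 5: 'e'
  Position 4: 'k'
  Position 3: 'j'
  Position 2: 'a'
  Position 1: 'i'
  Position 0: 'c'
Reversed: kgpekjaic

kgpekjaic


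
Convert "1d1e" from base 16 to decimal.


Input: "1d1e" in base 16
Positional expansion:
  Digit '1' (value 1) x 16^3 = 4096
  Digit 'd' (value 13) x 16^2 = 3328
  Digit '1' (value 1) x 16^1 = 16
  Digit 'e' (value 14) x 16^0 = 14
Sum = 7454

7454


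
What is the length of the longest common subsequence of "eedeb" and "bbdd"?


LCS of "eedeb" and "bbdd"
DP table:
           b    b    d    d
      0    0    0    0    0
  e   0    0    0    0    0
  e   0    0    0    0    0
  d   0    0    0    1    1
  e   0    0    0    1    1
  b   0    1    1    1    1
LCS length = dp[5][4] = 1

1


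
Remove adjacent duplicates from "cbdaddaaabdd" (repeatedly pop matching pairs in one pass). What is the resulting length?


Input: cbdaddaaabdd
Stack-based adjacent duplicate removal:
  Read 'c': push. Stack: c
  Read 'b': push. Stack: cb
  Read 'd': push. Stack: cbd
  Read 'a': push. Stack: cbda
  Read 'd': push. Stack: cbdad
  Read 'd': matches stack top 'd' => pop. Stack: cbda
  Read 'a': matches stack top 'a' => pop. Stack: cbd
  Read 'a': push. Stack: cbda
  Read 'a': matches stack top 'a' => pop. Stack: cbd
  Read 'b': push. Stack: cbdb
  Read 'd': push. Stack: cbdbd
  Read 'd': matches stack top 'd' => pop. Stack: cbdb
Final stack: "cbdb" (length 4)

4


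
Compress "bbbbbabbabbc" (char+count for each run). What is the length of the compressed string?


Input: bbbbbabbabbc
Runs:
  'b' x 5 => "b5"
  'a' x 1 => "a1"
  'b' x 2 => "b2"
  'a' x 1 => "a1"
  'b' x 2 => "b2"
  'c' x 1 => "c1"
Compressed: "b5a1b2a1b2c1"
Compressed length: 12

12


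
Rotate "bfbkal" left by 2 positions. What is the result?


Input: "bfbkal", rotate left by 2
First 2 characters: "bf"
Remaining characters: "bkal"
Concatenate remaining + first: "bkal" + "bf" = "bkalbf"

bkalbf


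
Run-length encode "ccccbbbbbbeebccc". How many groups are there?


Input: ccccbbbbbbeebccc
Scanning for consecutive runs:
  Group 1: 'c' x 4 (positions 0-3)
  Group 2: 'b' x 6 (positions 4-9)
  Group 3: 'e' x 2 (positions 10-11)
  Group 4: 'b' x 1 (positions 12-12)
  Group 5: 'c' x 3 (positions 13-15)
Total groups: 5

5


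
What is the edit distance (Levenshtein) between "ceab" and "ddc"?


Computing edit distance: "ceab" -> "ddc"
DP table:
           d    d    c
      0    1    2    3
  c   1    1    2    2
  e   2    2    2    3
  a   3    3    3    3
  b   4    4    4    4
Edit distance = dp[4][3] = 4

4


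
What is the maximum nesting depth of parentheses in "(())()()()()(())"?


Input: "(())()()()()(())"
Tracking depth:
  Position 0 '(': depth becomes 1
  Position 1 '(': depth becomes 2
  Position 2 ')': depth becomes 1
  Position 3 ')': depth becomes 0
  Position 4 '(': depth becomes 1
  Position 5 ')': depth becomes 0
  Position 6 '(': depth becomes 1
  Position 7 ')': depth becomes 0
  Position 8 '(': depth becomes 1
  Position 9 ')': depth becomes 0
  Position 10 '(': depth becomes 1
  Position 11 ')': depth becomes 0
  Position 12 '(': depth becomes 1
  Position 13 '(': depth becomes 2
  Position 14 ')': depth becomes 1
  Position 15 ')': depth becomes 0
Maximum depth reached: 2

2


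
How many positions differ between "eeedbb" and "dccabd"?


Comparing "eeedbb" and "dccabd" position by position:
  Position 0: 'e' vs 'd' => DIFFER
  Position 1: 'e' vs 'c' => DIFFER
  Position 2: 'e' vs 'c' => DIFFER
  Position 3: 'd' vs 'a' => DIFFER
  Position 4: 'b' vs 'b' => same
  Position 5: 'b' vs 'd' => DIFFER
Positions that differ: 5

5


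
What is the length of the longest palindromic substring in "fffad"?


Input: "fffad"
Checking substrings for palindromes:
  [0:3] "fff" (len 3) => palindrome
  [0:2] "ff" (len 2) => palindrome
  [1:3] "ff" (len 2) => palindrome
Longest palindromic substring: "fff" with length 3

3


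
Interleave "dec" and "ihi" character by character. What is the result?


Interleaving "dec" and "ihi":
  Position 0: 'd' from first, 'i' from second => "di"
  Position 1: 'e' from first, 'h' from second => "eh"
  Position 2: 'c' from first, 'i' from second => "ci"
Result: diehci

diehci


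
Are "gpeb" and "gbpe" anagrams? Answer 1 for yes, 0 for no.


Strings: "gpeb", "gbpe"
Sorted first:  begp
Sorted second: begp
Sorted forms match => anagrams

1


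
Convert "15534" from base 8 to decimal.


Input: "15534" in base 8
Positional expansion:
  Digit '1' (value 1) x 8^4 = 4096
  Digit '5' (value 5) x 8^3 = 2560
  Digit '5' (value 5) x 8^2 = 320
  Digit '3' (value 3) x 8^1 = 24
  Digit '4' (value 4) x 8^0 = 4
Sum = 7004

7004


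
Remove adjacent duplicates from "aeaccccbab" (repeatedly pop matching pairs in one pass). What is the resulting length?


Input: aeaccccbab
Stack-based adjacent duplicate removal:
  Read 'a': push. Stack: a
  Read 'e': push. Stack: ae
  Read 'a': push. Stack: aea
  Read 'c': push. Stack: aeac
  Read 'c': matches stack top 'c' => pop. Stack: aea
  Read 'c': push. Stack: aeac
  Read 'c': matches stack top 'c' => pop. Stack: aea
  Read 'b': push. Stack: aeab
  Read 'a': push. Stack: aeaba
  Read 'b': push. Stack: aeabab
Final stack: "aeabab" (length 6)

6


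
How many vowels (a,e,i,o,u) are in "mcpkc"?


Input: mcpkc
Checking each character:
  'm' at position 0: consonant
  'c' at position 1: consonant
  'p' at position 2: consonant
  'k' at position 3: consonant
  'c' at position 4: consonant
Total vowels: 0

0


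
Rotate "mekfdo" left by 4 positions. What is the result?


Input: "mekfdo", rotate left by 4
First 4 characters: "mekf"
Remaining characters: "do"
Concatenate remaining + first: "do" + "mekf" = "domekf"

domekf


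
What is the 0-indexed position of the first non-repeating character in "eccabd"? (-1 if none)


Input: eccabd
Character frequencies:
  'a': 1
  'b': 1
  'c': 2
  'd': 1
  'e': 1
Scanning left to right for freq == 1:
  Position 0 ('e'): unique! => answer = 0

0


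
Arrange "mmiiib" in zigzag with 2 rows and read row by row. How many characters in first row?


Zigzag "mmiiib" into 2 rows:
Placing characters:
  'm' => row 0
  'm' => row 1
  'i' => row 0
  'i' => row 1
  'i' => row 0
  'b' => row 1
Rows:
  Row 0: "mii"
  Row 1: "mib"
First row length: 3

3


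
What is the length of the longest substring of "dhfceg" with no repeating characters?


Input: "dhfceg"
Sliding window (track last position of each char):
  Position 0 ('d'): window [0,0] length 1 -- new best
  Position 1 ('h'): window [0,1] length 2 -- new best
  Position 2 ('f'): window [0,2] length 3 -- new best
  Position 3 ('c'): window [0,3] length 4 -- new best
  Position 4 ('e'): window [0,4] length 5 -- new best
  Position 5 ('g'): window [0,5] length 6 -- new best
Longest substring with no repeats: "dhfceg" with length 6

6


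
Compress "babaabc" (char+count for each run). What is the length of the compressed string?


Input: babaabc
Runs:
  'b' x 1 => "b1"
  'a' x 1 => "a1"
  'b' x 1 => "b1"
  'a' x 2 => "a2"
  'b' x 1 => "b1"
  'c' x 1 => "c1"
Compressed: "b1a1b1a2b1c1"
Compressed length: 12

12


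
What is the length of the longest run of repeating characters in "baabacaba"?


Input: "baabacaba"
Scanning for longest run:
  Position 1 ('a'): new char, reset run to 1
  Position 2 ('a'): continues run of 'a', length=2
  Position 3 ('b'): new char, reset run to 1
  Position 4 ('a'): new char, reset run to 1
  Position 5 ('c'): new char, reset run to 1
  Position 6 ('a'): new char, reset run to 1
  Position 7 ('b'): new char, reset run to 1
  Position 8 ('a'): new char, reset run to 1
Longest run: 'a' with length 2

2


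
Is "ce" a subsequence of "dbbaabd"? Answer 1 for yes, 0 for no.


Check if "ce" is a subsequence of "dbbaabd"
Greedy scan:
  Position 0 ('d'): no match needed
  Position 1 ('b'): no match needed
  Position 2 ('b'): no match needed
  Position 3 ('a'): no match needed
  Position 4 ('a'): no match needed
  Position 5 ('b'): no match needed
  Position 6 ('d'): no match needed
Only matched 0/2 characters => not a subsequence

0


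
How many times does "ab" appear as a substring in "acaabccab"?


Searching for "ab" in "acaabccab"
Scanning each position:
  Position 0: "ac" => no
  Position 1: "ca" => no
  Position 2: "aa" => no
  Position 3: "ab" => MATCH
  Position 4: "bc" => no
  Position 5: "cc" => no
  Position 6: "ca" => no
  Position 7: "ab" => MATCH
Total occurrences: 2

2


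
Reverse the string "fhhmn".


Input: fhhmn
Reading characters right to left:
  Position 4: 'n'
  Position 3: 'm'
  Position 2: 'h'
  Position 1: 'h'
  Position 0: 'f'
Reversed: nmhhf

nmhhf


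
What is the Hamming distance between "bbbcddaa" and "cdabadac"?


Comparing "bbbcddaa" and "cdabadac" position by position:
  Position 0: 'b' vs 'c' => differ
  Position 1: 'b' vs 'd' => differ
  Position 2: 'b' vs 'a' => differ
  Position 3: 'c' vs 'b' => differ
  Position 4: 'd' vs 'a' => differ
  Position 5: 'd' vs 'd' => same
  Position 6: 'a' vs 'a' => same
  Position 7: 'a' vs 'c' => differ
Total differences (Hamming distance): 6

6


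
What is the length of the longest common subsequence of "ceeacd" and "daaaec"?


LCS of "ceeacd" and "daaaec"
DP table:
           d    a    a    a    e    c
      0    0    0    0    0    0    0
  c   0    0    0    0    0    0    1
  e   0    0    0    0    0    1    1
  e   0    0    0    0    0    1    1
  a   0    0    1    1    1    1    1
  c   0    0    1    1    1    1    2
  d   0    1    1    1    1    1    2
LCS length = dp[6][6] = 2

2


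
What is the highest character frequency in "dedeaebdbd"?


Input: dedeaebdbd
Character counts:
  'a': 1
  'b': 2
  'd': 4
  'e': 3
Maximum frequency: 4

4


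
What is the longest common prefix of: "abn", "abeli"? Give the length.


Words: abn, abeli
  Position 0: all 'a' => match
  Position 1: all 'b' => match
  Position 2: ('n', 'e') => mismatch, stop
LCP = "ab" (length 2)

2


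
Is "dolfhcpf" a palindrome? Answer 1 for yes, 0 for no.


Input: dolfhcpf
Reversed: fpchflod
  Compare pos 0 ('d') with pos 7 ('f'): MISMATCH
  Compare pos 1 ('o') with pos 6 ('p'): MISMATCH
  Compare pos 2 ('l') with pos 5 ('c'): MISMATCH
  Compare pos 3 ('f') with pos 4 ('h'): MISMATCH
Result: not a palindrome

0


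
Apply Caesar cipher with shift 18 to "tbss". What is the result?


Caesar cipher: shift "tbss" by 18
  't' (pos 19) + 18 = pos 11 = 'l'
  'b' (pos 1) + 18 = pos 19 = 't'
  's' (pos 18) + 18 = pos 10 = 'k'
  's' (pos 18) + 18 = pos 10 = 'k'
Result: ltkk

ltkk


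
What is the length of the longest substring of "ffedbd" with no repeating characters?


Input: "ffedbd"
Sliding window (track last position of each char):
  Position 0 ('f'): window [0,0] length 1 -- new best
  Position 1 ('f'): repeat (last at 0), move window start to 1
  Position 1 ('f'): window [1,1] length 1
  Position 2 ('e'): window [1,2] length 2 -- new best
  Position 3 ('d'): window [1,3] length 3 -- new best
  Position 4 ('b'): window [1,4] length 4 -- new best
  Position 5 ('d'): repeat (last at 3), move window start to 4
  Position 5 ('d'): window [4,5] length 2
Longest substring with no repeats: "fedb" with length 4

4


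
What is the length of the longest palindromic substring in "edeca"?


Input: "edeca"
Checking substrings for palindromes:
  [0:3] "ede" (len 3) => palindrome
Longest palindromic substring: "ede" with length 3

3


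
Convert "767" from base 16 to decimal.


Input: "767" in base 16
Positional expansion:
  Digit '7' (value 7) x 16^2 = 1792
  Digit '6' (value 6) x 16^1 = 96
  Digit '7' (value 7) x 16^0 = 7
Sum = 1895

1895


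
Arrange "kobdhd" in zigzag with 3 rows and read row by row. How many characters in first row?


Zigzag "kobdhd" into 3 rows:
Placing characters:
  'k' => row 0
  'o' => row 1
  'b' => row 2
  'd' => row 1
  'h' => row 0
  'd' => row 1
Rows:
  Row 0: "kh"
  Row 1: "odd"
  Row 2: "b"
First row length: 2

2


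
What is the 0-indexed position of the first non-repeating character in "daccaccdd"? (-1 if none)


Input: daccaccdd
Character frequencies:
  'a': 2
  'c': 4
  'd': 3
Scanning left to right for freq == 1:
  Position 0 ('d'): freq=3, skip
  Position 1 ('a'): freq=2, skip
  Position 2 ('c'): freq=4, skip
  Position 3 ('c'): freq=4, skip
  Position 4 ('a'): freq=2, skip
  Position 5 ('c'): freq=4, skip
  Position 6 ('c'): freq=4, skip
  Position 7 ('d'): freq=3, skip
  Position 8 ('d'): freq=3, skip
  No unique character found => answer = -1

-1


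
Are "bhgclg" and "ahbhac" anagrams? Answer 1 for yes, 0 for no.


Strings: "bhgclg", "ahbhac"
Sorted first:  bcgghl
Sorted second: aabchh
Differ at position 0: 'b' vs 'a' => not anagrams

0


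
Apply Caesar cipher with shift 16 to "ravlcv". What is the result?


Caesar cipher: shift "ravlcv" by 16
  'r' (pos 17) + 16 = pos 7 = 'h'
  'a' (pos 0) + 16 = pos 16 = 'q'
  'v' (pos 21) + 16 = pos 11 = 'l'
  'l' (pos 11) + 16 = pos 1 = 'b'
  'c' (pos 2) + 16 = pos 18 = 's'
  'v' (pos 21) + 16 = pos 11 = 'l'
Result: hqlbsl

hqlbsl


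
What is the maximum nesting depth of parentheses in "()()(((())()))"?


Input: "()()(((())()))"
Tracking depth:
  Position 0 '(': depth becomes 1
  Position 1 ')': depth becomes 0
  Position 2 '(': depth becomes 1
  Position 3 ')': depth becomes 0
  Position 4 '(': depth becomes 1
  Position 5 '(': depth becomes 2
  Position 6 '(': depth becomes 3
  Position 7 '(': depth becomes 4
  Position 8 ')': depth becomes 3
  Position 9 ')': depth becomes 2
  Position 10 '(': depth becomes 3
  Position 11 ')': depth becomes 2
  Position 12 ')': depth becomes 1
  Position 13 ')': depth becomes 0
Maximum depth reached: 4

4
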